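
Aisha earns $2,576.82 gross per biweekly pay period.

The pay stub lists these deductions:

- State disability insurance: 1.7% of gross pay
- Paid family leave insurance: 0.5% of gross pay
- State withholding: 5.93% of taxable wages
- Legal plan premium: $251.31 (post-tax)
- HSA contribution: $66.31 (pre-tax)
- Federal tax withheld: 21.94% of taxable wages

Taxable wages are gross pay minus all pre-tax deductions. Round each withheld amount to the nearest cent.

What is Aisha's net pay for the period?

$1,502.83

HSA contribution: $66.31
Taxable wages = $2,576.82 − $66.31 = $2,510.51
State withholding: $2,510.51 × 0.0593 = $148.87
Federal tax withheld: $2,510.51 × 0.2194 = $550.81
Paid family leave insurance: $2,576.82 × 0.005 = $12.88
State disability insurance: $2,576.82 × 0.017 = $43.81
Legal plan premium: $251.31
Total deductions = $66.31 + $148.87 + $550.81 + $12.88 + $43.81 + $251.31 = $1,073.99
Net pay = $2,576.82 − $1,073.99 = $1,502.83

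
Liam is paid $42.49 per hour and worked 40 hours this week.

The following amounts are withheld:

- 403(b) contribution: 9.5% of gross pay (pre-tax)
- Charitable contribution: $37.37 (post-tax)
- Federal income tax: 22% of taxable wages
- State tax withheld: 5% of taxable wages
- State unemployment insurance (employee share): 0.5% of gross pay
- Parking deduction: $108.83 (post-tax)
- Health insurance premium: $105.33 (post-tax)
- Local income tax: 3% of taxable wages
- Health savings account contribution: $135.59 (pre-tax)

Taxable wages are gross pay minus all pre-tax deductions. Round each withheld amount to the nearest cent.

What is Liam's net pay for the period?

Gross pay: 40 × $42.49 = $1699.60
403(b) contribution: $1699.60 × 0.095 = $161.46
Health savings account contribution: $135.59
Pre-tax total = $161.46 + $135.59 = $297.05
Taxable wages = $1699.60 − $297.05 = $1402.55
Federal income tax: $1402.55 × 0.22 = $308.56
Local income tax: $1402.55 × 0.03 = $42.08
State tax withheld: $1402.55 × 0.05 = $70.13
State unemployment insurance (employee share): $1699.60 × 0.005 = $8.50
Health insurance premium: $105.33
Charitable contribution: $37.37
Parking deduction: $108.83
Total deductions = $161.46 + $135.59 + $308.56 + $42.08 + $70.13 + $8.50 + $105.33 + $37.37 + $108.83 = $977.85
Net pay = $1699.60 − $977.85 = $721.75

$721.75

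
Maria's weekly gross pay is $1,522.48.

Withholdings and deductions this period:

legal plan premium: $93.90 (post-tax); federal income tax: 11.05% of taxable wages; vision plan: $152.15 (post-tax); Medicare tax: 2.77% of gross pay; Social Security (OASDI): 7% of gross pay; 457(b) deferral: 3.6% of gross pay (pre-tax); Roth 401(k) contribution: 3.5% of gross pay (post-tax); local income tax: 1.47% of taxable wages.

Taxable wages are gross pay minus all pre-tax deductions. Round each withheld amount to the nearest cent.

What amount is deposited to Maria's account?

$835.84

457(b) deferral: $1,522.48 × 0.036 = $54.81
Taxable wages = $1,522.48 − $54.81 = $1,467.67
Local income tax: $1,467.67 × 0.0147 = $21.57
Federal income tax: $1,467.67 × 0.1105 = $162.18
Medicare tax: $1,522.48 × 0.0277 = $42.17
Social Security (OASDI): $1,522.48 × 0.07 = $106.57
Roth 401(k) contribution: $1,522.48 × 0.035 = $53.29
Vision plan: $152.15
Legal plan premium: $93.90
Total deductions = $54.81 + $21.57 + $162.18 + $42.17 + $106.57 + $53.29 + $152.15 + $93.90 = $686.64
Net pay = $1,522.48 − $686.64 = $835.84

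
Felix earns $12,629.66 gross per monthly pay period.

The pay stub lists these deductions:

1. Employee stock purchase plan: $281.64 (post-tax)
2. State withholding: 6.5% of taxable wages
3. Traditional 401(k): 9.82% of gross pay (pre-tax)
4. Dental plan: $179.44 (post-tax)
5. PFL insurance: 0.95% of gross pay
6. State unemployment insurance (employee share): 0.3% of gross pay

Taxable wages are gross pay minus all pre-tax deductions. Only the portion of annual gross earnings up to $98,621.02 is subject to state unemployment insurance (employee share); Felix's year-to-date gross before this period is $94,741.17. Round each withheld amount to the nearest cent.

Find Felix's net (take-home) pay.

$10,056.42

Traditional 401(k): $12,629.66 × 0.0982 = $1,240.23
Taxable wages = $12,629.66 − $1,240.23 = $11,389.43
State withholding: $11,389.43 × 0.065 = $740.31
State unemployment insurance (employee share): only $98,621.02 − $94,741.17 = $3,879.85 of this check is subject → $3,879.85 × 0.003 = $11.64
PFL insurance: $12,629.66 × 0.0095 = $119.98
Employee stock purchase plan: $281.64
Dental plan: $179.44
Total deductions = $1,240.23 + $740.31 + $11.64 + $119.98 + $281.64 + $179.44 = $2,573.24
Net pay = $12,629.66 − $2,573.24 = $10,056.42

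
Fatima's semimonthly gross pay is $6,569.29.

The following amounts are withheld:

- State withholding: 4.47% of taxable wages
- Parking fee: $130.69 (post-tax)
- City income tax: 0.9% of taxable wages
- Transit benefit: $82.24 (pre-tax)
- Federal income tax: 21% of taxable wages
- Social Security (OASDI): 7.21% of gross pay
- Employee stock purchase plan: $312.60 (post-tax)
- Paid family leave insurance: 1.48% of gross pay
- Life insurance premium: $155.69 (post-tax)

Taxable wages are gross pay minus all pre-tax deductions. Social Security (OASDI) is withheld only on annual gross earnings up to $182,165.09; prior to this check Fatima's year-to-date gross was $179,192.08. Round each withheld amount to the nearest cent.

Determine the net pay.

$3,865.86

Transit benefit: $82.24
Taxable wages = $6,569.29 − $82.24 = $6,487.05
State withholding: $6,487.05 × 0.0447 = $289.97
City income tax: $6,487.05 × 0.009 = $58.38
Federal income tax: $6,487.05 × 0.21 = $1,362.28
Social Security (OASDI): only $182,165.09 − $179,192.08 = $2,973.01 of this check is subject → $2,973.01 × 0.0721 = $214.35
Paid family leave insurance: $6,569.29 × 0.0148 = $97.23
Employee stock purchase plan: $312.60
Parking fee: $130.69
Life insurance premium: $155.69
Total deductions = $82.24 + $289.97 + $58.38 + $1,362.28 + $214.35 + $97.23 + $312.60 + $130.69 + $155.69 = $2,703.43
Net pay = $6,569.29 − $2,703.43 = $3,865.86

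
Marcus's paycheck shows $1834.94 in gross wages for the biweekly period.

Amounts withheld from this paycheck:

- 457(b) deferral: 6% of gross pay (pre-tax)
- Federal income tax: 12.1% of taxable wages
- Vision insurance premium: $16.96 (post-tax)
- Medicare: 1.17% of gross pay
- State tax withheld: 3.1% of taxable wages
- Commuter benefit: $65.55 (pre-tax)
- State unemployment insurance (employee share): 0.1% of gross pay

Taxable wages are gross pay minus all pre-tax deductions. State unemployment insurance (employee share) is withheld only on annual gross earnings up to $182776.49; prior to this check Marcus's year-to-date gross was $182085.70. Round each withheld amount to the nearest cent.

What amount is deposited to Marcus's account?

$1367.96

457(b) deferral: $1834.94 × 0.06 = $110.10
Commuter benefit: $65.55
Pre-tax total = $110.10 + $65.55 = $175.65
Taxable wages = $1834.94 − $175.65 = $1659.29
State tax withheld: $1659.29 × 0.031 = $51.44
Federal income tax: $1659.29 × 0.121 = $200.77
Medicare: $1834.94 × 0.0117 = $21.47
State unemployment insurance (employee share): only $182776.49 − $182085.70 = $690.79 of this check is subject → $690.79 × 0.001 = $0.69
Vision insurance premium: $16.96
Total deductions = $110.10 + $65.55 + $51.44 + $200.77 + $21.47 + $0.69 + $16.96 = $466.98
Net pay = $1834.94 − $466.98 = $1367.96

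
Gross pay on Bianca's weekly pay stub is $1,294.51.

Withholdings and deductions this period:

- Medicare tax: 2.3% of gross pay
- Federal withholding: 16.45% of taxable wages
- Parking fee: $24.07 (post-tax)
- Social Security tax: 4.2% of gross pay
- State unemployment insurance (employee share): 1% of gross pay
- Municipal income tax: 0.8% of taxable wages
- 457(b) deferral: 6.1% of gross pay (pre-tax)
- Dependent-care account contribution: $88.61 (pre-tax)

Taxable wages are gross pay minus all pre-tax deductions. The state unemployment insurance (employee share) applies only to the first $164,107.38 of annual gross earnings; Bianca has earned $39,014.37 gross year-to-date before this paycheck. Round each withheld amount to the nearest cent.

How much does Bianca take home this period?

457(b) deferral: $1,294.51 × 0.061 = $78.97
Dependent-care account contribution: $88.61
Pre-tax total = $78.97 + $88.61 = $167.58
Taxable wages = $1,294.51 − $167.58 = $1,126.93
Federal withholding: $1,126.93 × 0.1645 = $185.38
Municipal income tax: $1,126.93 × 0.008 = $9.02
Social Security tax: $1,294.51 × 0.042 = $54.37
State unemployment insurance (employee share): cap not yet reached, full $1,294.51 is subject → $1,294.51 × 0.01 = $12.95
Medicare tax: $1,294.51 × 0.023 = $29.77
Parking fee: $24.07
Total deductions = $78.97 + $88.61 + $185.38 + $9.02 + $54.37 + $12.95 + $29.77 + $24.07 = $483.14
Net pay = $1,294.51 − $483.14 = $811.37

$811.37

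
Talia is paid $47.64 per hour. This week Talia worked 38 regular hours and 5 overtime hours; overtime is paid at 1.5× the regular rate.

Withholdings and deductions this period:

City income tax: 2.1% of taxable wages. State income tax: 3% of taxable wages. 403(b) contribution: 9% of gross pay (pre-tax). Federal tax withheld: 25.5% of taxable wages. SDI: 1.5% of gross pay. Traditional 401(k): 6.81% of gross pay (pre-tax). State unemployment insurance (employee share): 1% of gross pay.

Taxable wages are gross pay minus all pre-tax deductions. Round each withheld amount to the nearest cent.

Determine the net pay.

Regular pay: 38 × $47.64 = $1,810.32
Overtime pay: 5 × $47.64 × 1.5 = $357.30
Gross pay = $1,810.32 + $357.30 = $2,167.62
Traditional 401(k): $2,167.62 × 0.0681 = $147.61
403(b) contribution: $2,167.62 × 0.09 = $195.09
Pre-tax total = $147.61 + $195.09 = $342.70
Taxable wages = $2,167.62 − $342.70 = $1,824.92
State income tax: $1,824.92 × 0.03 = $54.75
Federal tax withheld: $1,824.92 × 0.255 = $465.35
City income tax: $1,824.92 × 0.021 = $38.32
SDI: $2,167.62 × 0.015 = $32.51
State unemployment insurance (employee share): $2,167.62 × 0.01 = $21.68
Total deductions = $147.61 + $195.09 + $54.75 + $465.35 + $38.32 + $32.51 + $21.68 = $955.31
Net pay = $2,167.62 − $955.31 = $1,212.31

$1,212.31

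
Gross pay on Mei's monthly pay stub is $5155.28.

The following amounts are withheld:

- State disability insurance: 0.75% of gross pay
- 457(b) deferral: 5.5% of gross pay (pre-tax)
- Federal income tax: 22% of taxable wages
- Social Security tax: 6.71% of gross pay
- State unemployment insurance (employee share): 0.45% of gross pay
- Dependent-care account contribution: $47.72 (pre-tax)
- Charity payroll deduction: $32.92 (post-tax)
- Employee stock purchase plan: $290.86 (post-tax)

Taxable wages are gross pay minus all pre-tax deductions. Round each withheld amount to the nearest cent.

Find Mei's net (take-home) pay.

$3031.18

Dependent-care account contribution: $47.72
457(b) deferral: $5155.28 × 0.055 = $283.54
Pre-tax total = $47.72 + $283.54 = $331.26
Taxable wages = $5155.28 − $331.26 = $4824.02
Federal income tax: $4824.02 × 0.22 = $1061.28
State disability insurance: $5155.28 × 0.0075 = $38.66
Social Security tax: $5155.28 × 0.0671 = $345.92
State unemployment insurance (employee share): $5155.28 × 0.0045 = $23.20
Employee stock purchase plan: $290.86
Charity payroll deduction: $32.92
Total deductions = $47.72 + $283.54 + $1061.28 + $38.66 + $345.92 + $23.20 + $290.86 + $32.92 = $2124.10
Net pay = $5155.28 − $2124.10 = $3031.18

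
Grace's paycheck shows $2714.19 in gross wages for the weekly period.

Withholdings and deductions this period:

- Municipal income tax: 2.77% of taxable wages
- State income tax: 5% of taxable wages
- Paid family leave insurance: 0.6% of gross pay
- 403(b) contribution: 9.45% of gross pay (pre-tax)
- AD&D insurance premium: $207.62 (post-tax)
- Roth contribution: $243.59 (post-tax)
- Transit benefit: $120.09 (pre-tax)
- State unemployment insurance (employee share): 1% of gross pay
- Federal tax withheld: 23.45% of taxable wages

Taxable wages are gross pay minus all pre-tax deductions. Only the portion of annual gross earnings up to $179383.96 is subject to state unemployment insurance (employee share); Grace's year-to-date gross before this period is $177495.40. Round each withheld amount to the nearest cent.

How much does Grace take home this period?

$1121.42

Transit benefit: $120.09
403(b) contribution: $2714.19 × 0.0945 = $256.49
Pre-tax total = $120.09 + $256.49 = $376.58
Taxable wages = $2714.19 − $376.58 = $2337.61
State income tax: $2337.61 × 0.05 = $116.88
Municipal income tax: $2337.61 × 0.0277 = $64.75
Federal tax withheld: $2337.61 × 0.2345 = $548.17
State unemployment insurance (employee share): only $179383.96 − $177495.40 = $1888.56 of this check is subject → $1888.56 × 0.01 = $18.89
Paid family leave insurance: $2714.19 × 0.006 = $16.29
AD&D insurance premium: $207.62
Roth contribution: $243.59
Total deductions = $120.09 + $256.49 + $116.88 + $64.75 + $548.17 + $18.89 + $16.29 + $207.62 + $243.59 = $1592.77
Net pay = $2714.19 − $1592.77 = $1121.42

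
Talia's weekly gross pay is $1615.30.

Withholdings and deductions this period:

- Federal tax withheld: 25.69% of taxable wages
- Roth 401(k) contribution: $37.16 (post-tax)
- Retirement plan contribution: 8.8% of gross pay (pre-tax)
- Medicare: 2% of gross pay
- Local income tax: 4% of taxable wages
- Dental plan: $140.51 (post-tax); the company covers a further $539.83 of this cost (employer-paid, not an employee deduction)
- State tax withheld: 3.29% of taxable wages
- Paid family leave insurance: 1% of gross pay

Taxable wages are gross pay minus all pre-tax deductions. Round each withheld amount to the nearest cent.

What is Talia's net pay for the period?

$761.17

Retirement plan contribution: $1615.30 × 0.088 = $142.15
Taxable wages = $1615.30 − $142.15 = $1473.15
Federal tax withheld: $1473.15 × 0.2569 = $378.45
Local income tax: $1473.15 × 0.04 = $58.93
State tax withheld: $1473.15 × 0.0329 = $48.47
Medicare: $1615.30 × 0.02 = $32.31
Paid family leave insurance: $1615.30 × 0.01 = $16.15
Roth 401(k) contribution: $37.16
Dental plan: $140.51
(Employer's $539.83 toward dental plan is not withheld from the employee.)
Total deductions = $142.15 + $378.45 + $58.93 + $48.47 + $32.31 + $16.15 + $37.16 + $140.51 = $854.13
Net pay = $1615.30 − $854.13 = $761.17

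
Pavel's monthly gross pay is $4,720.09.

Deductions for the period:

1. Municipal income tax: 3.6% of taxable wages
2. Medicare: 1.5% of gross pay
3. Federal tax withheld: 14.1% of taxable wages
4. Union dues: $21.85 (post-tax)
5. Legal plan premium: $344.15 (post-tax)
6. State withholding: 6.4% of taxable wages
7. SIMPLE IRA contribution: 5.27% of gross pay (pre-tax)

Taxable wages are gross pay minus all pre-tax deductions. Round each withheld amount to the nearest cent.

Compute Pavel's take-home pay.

$2,956.94

SIMPLE IRA contribution: $4,720.09 × 0.0527 = $248.75
Taxable wages = $4,720.09 − $248.75 = $4,471.34
Municipal income tax: $4,471.34 × 0.036 = $160.97
State withholding: $4,471.34 × 0.064 = $286.17
Federal tax withheld: $4,471.34 × 0.141 = $630.46
Medicare: $4,720.09 × 0.015 = $70.80
Legal plan premium: $344.15
Union dues: $21.85
Total deductions = $248.75 + $160.97 + $286.17 + $630.46 + $70.80 + $344.15 + $21.85 = $1,763.15
Net pay = $4,720.09 − $1,763.15 = $2,956.94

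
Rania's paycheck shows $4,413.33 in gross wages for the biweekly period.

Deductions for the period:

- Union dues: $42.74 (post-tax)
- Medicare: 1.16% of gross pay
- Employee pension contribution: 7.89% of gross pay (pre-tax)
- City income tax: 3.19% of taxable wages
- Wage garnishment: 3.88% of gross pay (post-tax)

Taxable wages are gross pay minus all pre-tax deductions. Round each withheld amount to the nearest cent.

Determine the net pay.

Employee pension contribution: $4,413.33 × 0.0789 = $348.21
Taxable wages = $4,413.33 − $348.21 = $4,065.12
City income tax: $4,065.12 × 0.0319 = $129.68
Medicare: $4,413.33 × 0.0116 = $51.19
Union dues: $42.74
Wage garnishment: $4,413.33 × 0.0388 = $171.24
Total deductions = $348.21 + $129.68 + $51.19 + $42.74 + $171.24 = $743.06
Net pay = $4,413.33 − $743.06 = $3,670.27

$3,670.27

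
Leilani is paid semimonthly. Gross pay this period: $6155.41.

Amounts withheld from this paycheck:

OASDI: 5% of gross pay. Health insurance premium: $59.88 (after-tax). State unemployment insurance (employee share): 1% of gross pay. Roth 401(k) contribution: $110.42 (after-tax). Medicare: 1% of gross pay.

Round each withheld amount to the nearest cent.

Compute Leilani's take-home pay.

$5554.24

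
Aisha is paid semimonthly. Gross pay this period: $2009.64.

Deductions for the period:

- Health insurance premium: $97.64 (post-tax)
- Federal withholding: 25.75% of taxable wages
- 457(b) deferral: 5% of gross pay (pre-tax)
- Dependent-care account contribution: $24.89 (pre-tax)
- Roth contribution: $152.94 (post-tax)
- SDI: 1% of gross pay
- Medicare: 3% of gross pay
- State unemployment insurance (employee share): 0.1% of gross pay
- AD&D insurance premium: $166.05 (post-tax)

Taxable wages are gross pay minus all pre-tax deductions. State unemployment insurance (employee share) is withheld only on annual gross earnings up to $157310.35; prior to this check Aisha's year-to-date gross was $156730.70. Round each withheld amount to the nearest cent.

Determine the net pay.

457(b) deferral: $2009.64 × 0.05 = $100.48
Dependent-care account contribution: $24.89
Pre-tax total = $100.48 + $24.89 = $125.37
Taxable wages = $2009.64 − $125.37 = $1884.27
Federal withholding: $1884.27 × 0.2575 = $485.20
Medicare: $2009.64 × 0.03 = $60.29
State unemployment insurance (employee share): only $157310.35 − $156730.70 = $579.65 of this check is subject → $579.65 × 0.001 = $0.58
SDI: $2009.64 × 0.01 = $20.10
Roth contribution: $152.94
AD&D insurance premium: $166.05
Health insurance premium: $97.64
Total deductions = $100.48 + $24.89 + $485.20 + $60.29 + $0.58 + $20.10 + $152.94 + $166.05 + $97.64 = $1108.17
Net pay = $2009.64 − $1108.17 = $901.47

$901.47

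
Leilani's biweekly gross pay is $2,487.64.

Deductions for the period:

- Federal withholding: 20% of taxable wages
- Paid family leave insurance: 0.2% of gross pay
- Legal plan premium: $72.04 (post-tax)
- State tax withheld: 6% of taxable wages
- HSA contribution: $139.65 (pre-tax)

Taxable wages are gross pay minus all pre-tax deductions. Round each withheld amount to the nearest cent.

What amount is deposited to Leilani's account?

HSA contribution: $139.65
Taxable wages = $2,487.64 − $139.65 = $2,347.99
Federal withholding: $2,347.99 × 0.2 = $469.60
State tax withheld: $2,347.99 × 0.06 = $140.88
Paid family leave insurance: $2,487.64 × 0.002 = $4.98
Legal plan premium: $72.04
Total deductions = $139.65 + $469.60 + $140.88 + $4.98 + $72.04 = $827.15
Net pay = $2,487.64 − $827.15 = $1,660.49

$1,660.49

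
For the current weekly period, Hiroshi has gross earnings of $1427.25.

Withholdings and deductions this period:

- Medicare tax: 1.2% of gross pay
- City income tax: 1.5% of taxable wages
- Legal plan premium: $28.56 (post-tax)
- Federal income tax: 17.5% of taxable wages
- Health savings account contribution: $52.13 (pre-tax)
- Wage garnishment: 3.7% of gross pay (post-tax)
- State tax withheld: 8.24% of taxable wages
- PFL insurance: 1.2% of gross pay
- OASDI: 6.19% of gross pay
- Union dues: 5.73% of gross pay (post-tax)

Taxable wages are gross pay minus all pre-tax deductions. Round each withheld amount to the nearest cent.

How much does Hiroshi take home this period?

Health savings account contribution: $52.13
Taxable wages = $1427.25 − $52.13 = $1375.12
State tax withheld: $1375.12 × 0.0824 = $113.31
City income tax: $1375.12 × 0.015 = $20.63
Federal income tax: $1375.12 × 0.175 = $240.65
PFL insurance: $1427.25 × 0.012 = $17.13
Medicare tax: $1427.25 × 0.012 = $17.13
OASDI: $1427.25 × 0.0619 = $88.35
Wage garnishment: $1427.25 × 0.037 = $52.81
Union dues: $1427.25 × 0.0573 = $81.78
Legal plan premium: $28.56
Total deductions = $52.13 + $113.31 + $20.63 + $240.65 + $17.13 + $17.13 + $88.35 + $52.81 + $81.78 + $28.56 = $712.48
Net pay = $1427.25 − $712.48 = $714.77

$714.77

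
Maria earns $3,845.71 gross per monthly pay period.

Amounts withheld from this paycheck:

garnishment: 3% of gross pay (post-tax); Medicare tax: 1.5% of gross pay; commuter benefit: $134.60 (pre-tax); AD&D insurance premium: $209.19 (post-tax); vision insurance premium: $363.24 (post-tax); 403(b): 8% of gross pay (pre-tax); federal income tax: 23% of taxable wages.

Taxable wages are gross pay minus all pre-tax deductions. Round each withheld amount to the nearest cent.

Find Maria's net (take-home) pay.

$1,875.17

Commuter benefit: $134.60
403(b): $3,845.71 × 0.08 = $307.66
Pre-tax total = $134.60 + $307.66 = $442.26
Taxable wages = $3,845.71 − $442.26 = $3,403.45
Federal income tax: $3,403.45 × 0.23 = $782.79
Medicare tax: $3,845.71 × 0.015 = $57.69
Vision insurance premium: $363.24
Garnishment: $3,845.71 × 0.03 = $115.37
AD&D insurance premium: $209.19
Total deductions = $134.60 + $307.66 + $782.79 + $57.69 + $363.24 + $115.37 + $209.19 = $1,970.54
Net pay = $3,845.71 − $1,970.54 = $1,875.17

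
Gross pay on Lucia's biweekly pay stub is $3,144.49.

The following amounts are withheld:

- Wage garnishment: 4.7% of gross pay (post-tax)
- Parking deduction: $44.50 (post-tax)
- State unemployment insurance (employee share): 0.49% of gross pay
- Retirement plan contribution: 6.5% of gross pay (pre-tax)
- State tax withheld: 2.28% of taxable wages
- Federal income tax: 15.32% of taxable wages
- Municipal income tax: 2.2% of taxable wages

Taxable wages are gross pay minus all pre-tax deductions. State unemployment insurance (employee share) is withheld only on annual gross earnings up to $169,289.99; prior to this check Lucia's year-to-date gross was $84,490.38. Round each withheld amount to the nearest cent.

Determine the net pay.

Retirement plan contribution: $3,144.49 × 0.065 = $204.39
Taxable wages = $3,144.49 − $204.39 = $2,940.10
Federal income tax: $2,940.10 × 0.1532 = $450.42
State tax withheld: $2,940.10 × 0.0228 = $67.03
Municipal income tax: $2,940.10 × 0.022 = $64.68
State unemployment insurance (employee share): cap not yet reached, full $3,144.49 is subject → $3,144.49 × 0.0049 = $15.41
Wage garnishment: $3,144.49 × 0.047 = $147.79
Parking deduction: $44.50
Total deductions = $204.39 + $450.42 + $67.03 + $64.68 + $15.41 + $147.79 + $44.50 = $994.22
Net pay = $3,144.49 − $994.22 = $2,150.27

$2,150.27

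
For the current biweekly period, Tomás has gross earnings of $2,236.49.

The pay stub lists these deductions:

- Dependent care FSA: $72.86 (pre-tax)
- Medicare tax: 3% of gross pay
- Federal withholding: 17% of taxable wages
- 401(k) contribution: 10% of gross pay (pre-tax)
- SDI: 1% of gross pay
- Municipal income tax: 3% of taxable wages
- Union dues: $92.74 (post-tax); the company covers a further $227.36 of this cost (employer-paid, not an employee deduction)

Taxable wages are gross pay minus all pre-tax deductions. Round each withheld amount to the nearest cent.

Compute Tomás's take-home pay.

Dependent care FSA: $72.86
401(k) contribution: $2,236.49 × 0.1 = $223.65
Pre-tax total = $72.86 + $223.65 = $296.51
Taxable wages = $2,236.49 − $296.51 = $1,939.98
Federal withholding: $1,939.98 × 0.17 = $329.80
Municipal income tax: $1,939.98 × 0.03 = $58.20
Medicare tax: $2,236.49 × 0.03 = $67.09
SDI: $2,236.49 × 0.01 = $22.36
Union dues: $92.74
(Employer's $227.36 toward union dues is not withheld from the employee.)
Total deductions = $72.86 + $223.65 + $329.80 + $58.20 + $67.09 + $22.36 + $92.74 = $866.70
Net pay = $2,236.49 − $866.70 = $1,369.79

$1,369.79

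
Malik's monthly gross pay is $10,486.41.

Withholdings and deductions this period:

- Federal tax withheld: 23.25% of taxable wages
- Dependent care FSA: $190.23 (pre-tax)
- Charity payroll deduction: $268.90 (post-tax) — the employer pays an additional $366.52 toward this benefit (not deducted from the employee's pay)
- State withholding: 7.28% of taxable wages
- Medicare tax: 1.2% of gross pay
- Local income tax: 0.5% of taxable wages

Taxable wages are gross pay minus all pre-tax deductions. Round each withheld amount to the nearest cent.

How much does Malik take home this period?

$6,706.54

Dependent care FSA: $190.23
Taxable wages = $10,486.41 − $190.23 = $10,296.18
Local income tax: $10,296.18 × 0.005 = $51.48
State withholding: $10,296.18 × 0.0728 = $749.56
Federal tax withheld: $10,296.18 × 0.2325 = $2,393.86
Medicare tax: $10,486.41 × 0.012 = $125.84
Charity payroll deduction: $268.90
(Employer's $366.52 toward charity payroll deduction is not withheld from the employee.)
Total deductions = $190.23 + $51.48 + $749.56 + $2,393.86 + $125.84 + $268.90 = $3,779.87
Net pay = $10,486.41 − $3,779.87 = $6,706.54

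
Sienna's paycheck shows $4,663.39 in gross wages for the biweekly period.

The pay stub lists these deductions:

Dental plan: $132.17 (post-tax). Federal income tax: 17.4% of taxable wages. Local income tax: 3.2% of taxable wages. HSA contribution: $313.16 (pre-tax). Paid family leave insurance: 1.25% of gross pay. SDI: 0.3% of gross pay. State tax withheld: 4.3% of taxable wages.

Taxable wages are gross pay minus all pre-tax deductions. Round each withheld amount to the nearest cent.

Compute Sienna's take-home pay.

HSA contribution: $313.16
Taxable wages = $4,663.39 − $313.16 = $4,350.23
Federal income tax: $4,350.23 × 0.174 = $756.94
State tax withheld: $4,350.23 × 0.043 = $187.06
Local income tax: $4,350.23 × 0.032 = $139.21
Paid family leave insurance: $4,663.39 × 0.0125 = $58.29
SDI: $4,663.39 × 0.003 = $13.99
Dental plan: $132.17
Total deductions = $313.16 + $756.94 + $187.06 + $139.21 + $58.29 + $13.99 + $132.17 = $1,600.82
Net pay = $4,663.39 − $1,600.82 = $3,062.57

$3,062.57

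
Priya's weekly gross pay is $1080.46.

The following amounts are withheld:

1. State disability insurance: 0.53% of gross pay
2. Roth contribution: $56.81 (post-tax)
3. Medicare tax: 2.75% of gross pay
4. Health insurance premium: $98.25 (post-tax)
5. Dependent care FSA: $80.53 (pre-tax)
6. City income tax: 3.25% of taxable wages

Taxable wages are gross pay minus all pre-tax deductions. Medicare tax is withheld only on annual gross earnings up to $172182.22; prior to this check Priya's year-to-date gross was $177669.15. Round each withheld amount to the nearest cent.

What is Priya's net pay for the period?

Dependent care FSA: $80.53
Taxable wages = $1080.46 − $80.53 = $999.93
City income tax: $999.93 × 0.0325 = $32.50
State disability insurance: $1080.46 × 0.0053 = $5.73
Medicare tax: annual cap $172182.22 already reached (YTD $177669.15), so $0.00
Health insurance premium: $98.25
Roth contribution: $56.81
Total deductions = $80.53 + $32.50 + $5.73 + $0.00 + $98.25 + $56.81 = $273.82
Net pay = $1080.46 − $273.82 = $806.64

$806.64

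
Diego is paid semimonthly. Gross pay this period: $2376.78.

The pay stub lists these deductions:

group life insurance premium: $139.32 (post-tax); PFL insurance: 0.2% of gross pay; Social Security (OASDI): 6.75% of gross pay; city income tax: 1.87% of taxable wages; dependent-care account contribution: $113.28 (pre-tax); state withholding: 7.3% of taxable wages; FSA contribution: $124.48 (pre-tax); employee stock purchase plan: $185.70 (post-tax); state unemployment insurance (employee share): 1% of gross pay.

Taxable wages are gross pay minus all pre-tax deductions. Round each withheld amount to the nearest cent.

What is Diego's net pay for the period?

FSA contribution: $124.48
Dependent-care account contribution: $113.28
Pre-tax total = $124.48 + $113.28 = $237.76
Taxable wages = $2376.78 − $237.76 = $2139.02
City income tax: $2139.02 × 0.0187 = $40.00
State withholding: $2139.02 × 0.073 = $156.15
PFL insurance: $2376.78 × 0.002 = $4.75
Social Security (OASDI): $2376.78 × 0.0675 = $160.43
State unemployment insurance (employee share): $2376.78 × 0.01 = $23.77
Group life insurance premium: $139.32
Employee stock purchase plan: $185.70
Total deductions = $124.48 + $113.28 + $40.00 + $156.15 + $4.75 + $160.43 + $23.77 + $139.32 + $185.70 = $947.88
Net pay = $2376.78 − $947.88 = $1428.90

$1428.90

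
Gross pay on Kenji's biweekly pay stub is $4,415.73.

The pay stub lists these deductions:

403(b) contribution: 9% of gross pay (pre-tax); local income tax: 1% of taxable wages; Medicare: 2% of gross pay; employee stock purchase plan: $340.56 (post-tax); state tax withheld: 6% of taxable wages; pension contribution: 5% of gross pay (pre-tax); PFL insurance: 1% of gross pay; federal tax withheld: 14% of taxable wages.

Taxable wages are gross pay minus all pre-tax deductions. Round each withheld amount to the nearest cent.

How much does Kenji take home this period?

$2,527.01

Pension contribution: $4,415.73 × 0.05 = $220.79
403(b) contribution: $4,415.73 × 0.09 = $397.42
Pre-tax total = $220.79 + $397.42 = $618.21
Taxable wages = $4,415.73 − $618.21 = $3,797.52
Local income tax: $3,797.52 × 0.01 = $37.98
State tax withheld: $3,797.52 × 0.06 = $227.85
Federal tax withheld: $3,797.52 × 0.14 = $531.65
Medicare: $4,415.73 × 0.02 = $88.31
PFL insurance: $4,415.73 × 0.01 = $44.16
Employee stock purchase plan: $340.56
Total deductions = $220.79 + $397.42 + $37.98 + $227.85 + $531.65 + $88.31 + $44.16 + $340.56 = $1,888.72
Net pay = $4,415.73 − $1,888.72 = $2,527.01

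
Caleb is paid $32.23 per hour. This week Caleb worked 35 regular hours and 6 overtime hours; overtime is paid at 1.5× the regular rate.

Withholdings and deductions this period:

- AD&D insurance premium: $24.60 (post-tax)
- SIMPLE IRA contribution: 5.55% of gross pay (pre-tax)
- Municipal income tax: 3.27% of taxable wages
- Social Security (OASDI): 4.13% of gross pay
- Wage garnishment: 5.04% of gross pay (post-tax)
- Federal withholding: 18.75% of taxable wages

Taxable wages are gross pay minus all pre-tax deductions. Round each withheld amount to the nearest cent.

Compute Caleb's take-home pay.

Regular pay: 35 × $32.23 = $1,128.05
Overtime pay: 6 × $32.23 × 1.5 = $290.07
Gross pay = $1,128.05 + $290.07 = $1,418.12
SIMPLE IRA contribution: $1,418.12 × 0.0555 = $78.71
Taxable wages = $1,418.12 − $78.71 = $1,339.41
Municipal income tax: $1,339.41 × 0.0327 = $43.80
Federal withholding: $1,339.41 × 0.1875 = $251.14
Social Security (OASDI): $1,418.12 × 0.0413 = $58.57
AD&D insurance premium: $24.60
Wage garnishment: $1,418.12 × 0.0504 = $71.47
Total deductions = $78.71 + $43.80 + $251.14 + $58.57 + $24.60 + $71.47 = $528.29
Net pay = $1,418.12 − $528.29 = $889.83

$889.83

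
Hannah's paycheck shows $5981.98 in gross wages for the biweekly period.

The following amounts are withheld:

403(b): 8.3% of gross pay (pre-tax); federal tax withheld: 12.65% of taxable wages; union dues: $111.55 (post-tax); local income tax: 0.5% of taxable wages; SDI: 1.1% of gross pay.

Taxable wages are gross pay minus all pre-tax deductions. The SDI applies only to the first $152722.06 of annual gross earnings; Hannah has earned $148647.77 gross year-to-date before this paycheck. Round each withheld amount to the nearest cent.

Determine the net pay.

403(b): $5981.98 × 0.083 = $496.50
Taxable wages = $5981.98 − $496.50 = $5485.48
Federal tax withheld: $5485.48 × 0.1265 = $693.91
Local income tax: $5485.48 × 0.005 = $27.43
SDI: only $152722.06 − $148647.77 = $4074.29 of this check is subject → $4074.29 × 0.011 = $44.82
Union dues: $111.55
Total deductions = $496.50 + $693.91 + $27.43 + $44.82 + $111.55 = $1374.21
Net pay = $5981.98 − $1374.21 = $4607.77

$4607.77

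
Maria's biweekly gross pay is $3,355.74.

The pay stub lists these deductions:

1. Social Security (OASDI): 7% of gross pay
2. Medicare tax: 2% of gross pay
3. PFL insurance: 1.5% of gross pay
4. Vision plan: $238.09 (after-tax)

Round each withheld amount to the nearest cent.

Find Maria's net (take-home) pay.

Social Security (OASDI): $3,355.74 × 0.07 = $234.90
Medicare tax: $3,355.74 × 0.02 = $67.11
PFL insurance: $3,355.74 × 0.015 = $50.34
Vision plan: $238.09
Total deductions = $234.90 + $67.11 + $50.34 + $238.09 = $590.44
Net pay = $3,355.74 − $590.44 = $2,765.30

$2,765.30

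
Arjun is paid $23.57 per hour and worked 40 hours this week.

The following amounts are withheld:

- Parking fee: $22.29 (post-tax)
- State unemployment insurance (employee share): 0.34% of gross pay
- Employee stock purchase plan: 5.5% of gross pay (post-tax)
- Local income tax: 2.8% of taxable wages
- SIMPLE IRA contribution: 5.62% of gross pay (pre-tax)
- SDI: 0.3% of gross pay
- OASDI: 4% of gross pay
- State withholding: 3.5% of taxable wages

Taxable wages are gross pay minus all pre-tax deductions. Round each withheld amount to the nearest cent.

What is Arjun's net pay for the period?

$715.87

Gross pay: 40 × $23.57 = $942.80
SIMPLE IRA contribution: $942.80 × 0.0562 = $52.99
Taxable wages = $942.80 − $52.99 = $889.81
State withholding: $889.81 × 0.035 = $31.14
Local income tax: $889.81 × 0.028 = $24.91
SDI: $942.80 × 0.003 = $2.83
State unemployment insurance (employee share): $942.80 × 0.0034 = $3.21
OASDI: $942.80 × 0.04 = $37.71
Employee stock purchase plan: $942.80 × 0.055 = $51.85
Parking fee: $22.29
Total deductions = $52.99 + $31.14 + $24.91 + $2.83 + $3.21 + $37.71 + $51.85 + $22.29 = $226.93
Net pay = $942.80 − $226.93 = $715.87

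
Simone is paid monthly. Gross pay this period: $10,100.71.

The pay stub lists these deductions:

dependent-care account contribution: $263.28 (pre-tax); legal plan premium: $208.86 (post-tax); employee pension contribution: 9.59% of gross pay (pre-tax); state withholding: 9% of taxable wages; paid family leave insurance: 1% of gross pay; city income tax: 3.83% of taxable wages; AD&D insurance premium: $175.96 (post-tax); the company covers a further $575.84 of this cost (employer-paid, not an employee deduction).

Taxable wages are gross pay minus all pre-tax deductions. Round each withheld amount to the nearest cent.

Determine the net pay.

$7,245.08

Employee pension contribution: $10,100.71 × 0.0959 = $968.66
Dependent-care account contribution: $263.28
Pre-tax total = $968.66 + $263.28 = $1,231.94
Taxable wages = $10,100.71 − $1,231.94 = $8,868.77
City income tax: $8,868.77 × 0.0383 = $339.67
State withholding: $8,868.77 × 0.09 = $798.19
Paid family leave insurance: $10,100.71 × 0.01 = $101.01
AD&D insurance premium: $175.96
Legal plan premium: $208.86
(Employer's $575.84 toward AD&D insurance premium is not withheld from the employee.)
Total deductions = $968.66 + $263.28 + $339.67 + $798.19 + $101.01 + $175.96 + $208.86 = $2,855.63
Net pay = $10,100.71 − $2,855.63 = $7,245.08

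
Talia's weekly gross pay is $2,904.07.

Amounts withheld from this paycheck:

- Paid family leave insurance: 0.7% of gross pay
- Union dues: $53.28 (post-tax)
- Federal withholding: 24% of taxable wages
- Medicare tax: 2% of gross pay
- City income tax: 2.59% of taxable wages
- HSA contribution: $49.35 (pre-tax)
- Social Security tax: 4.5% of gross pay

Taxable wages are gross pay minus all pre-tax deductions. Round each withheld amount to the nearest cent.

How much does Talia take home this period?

HSA contribution: $49.35
Taxable wages = $2,904.07 − $49.35 = $2,854.72
Federal withholding: $2,854.72 × 0.24 = $685.13
City income tax: $2,854.72 × 0.0259 = $73.94
Paid family leave insurance: $2,904.07 × 0.007 = $20.33
Social Security tax: $2,904.07 × 0.045 = $130.68
Medicare tax: $2,904.07 × 0.02 = $58.08
Union dues: $53.28
Total deductions = $49.35 + $685.13 + $73.94 + $20.33 + $130.68 + $58.08 + $53.28 = $1,070.79
Net pay = $2,904.07 − $1,070.79 = $1,833.28

$1,833.28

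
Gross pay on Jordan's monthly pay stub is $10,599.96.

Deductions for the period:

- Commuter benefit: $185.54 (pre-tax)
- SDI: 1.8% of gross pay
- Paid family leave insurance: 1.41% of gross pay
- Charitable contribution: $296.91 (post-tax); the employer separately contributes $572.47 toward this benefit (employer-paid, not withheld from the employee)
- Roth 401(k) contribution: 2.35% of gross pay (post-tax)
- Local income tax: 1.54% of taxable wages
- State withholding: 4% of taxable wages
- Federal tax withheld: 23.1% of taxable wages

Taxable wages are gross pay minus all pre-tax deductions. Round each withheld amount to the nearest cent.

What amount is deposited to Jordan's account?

$6,545.46

Commuter benefit: $185.54
Taxable wages = $10,599.96 − $185.54 = $10,414.42
Federal tax withheld: $10,414.42 × 0.231 = $2,405.73
Local income tax: $10,414.42 × 0.0154 = $160.38
State withholding: $10,414.42 × 0.04 = $416.58
SDI: $10,599.96 × 0.018 = $190.80
Paid family leave insurance: $10,599.96 × 0.0141 = $149.46
Roth 401(k) contribution: $10,599.96 × 0.0235 = $249.10
Charitable contribution: $296.91
(Employer's $572.47 toward charitable contribution is not withheld from the employee.)
Total deductions = $185.54 + $2,405.73 + $160.38 + $416.58 + $190.80 + $149.46 + $249.10 + $296.91 = $4,054.50
Net pay = $10,599.96 − $4,054.50 = $6,545.46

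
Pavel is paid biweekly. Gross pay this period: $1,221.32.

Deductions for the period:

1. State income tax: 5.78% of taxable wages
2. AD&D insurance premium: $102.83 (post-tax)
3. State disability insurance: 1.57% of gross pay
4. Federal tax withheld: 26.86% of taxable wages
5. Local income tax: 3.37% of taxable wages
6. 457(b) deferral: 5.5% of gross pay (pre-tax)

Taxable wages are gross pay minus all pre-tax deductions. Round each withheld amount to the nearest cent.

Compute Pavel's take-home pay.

$616.55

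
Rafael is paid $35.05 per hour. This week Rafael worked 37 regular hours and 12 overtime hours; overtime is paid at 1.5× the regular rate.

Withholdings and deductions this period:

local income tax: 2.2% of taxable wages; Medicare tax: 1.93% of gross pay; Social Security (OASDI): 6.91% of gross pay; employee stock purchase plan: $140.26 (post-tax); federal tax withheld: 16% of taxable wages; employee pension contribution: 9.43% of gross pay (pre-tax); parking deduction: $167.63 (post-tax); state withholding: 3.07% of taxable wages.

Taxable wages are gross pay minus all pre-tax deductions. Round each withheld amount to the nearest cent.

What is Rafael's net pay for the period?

$896.29

Regular pay: 37 × $35.05 = $1296.85
Overtime pay: 12 × $35.05 × 1.5 = $630.90
Gross pay = $1296.85 + $630.90 = $1927.75
Employee pension contribution: $1927.75 × 0.0943 = $181.79
Taxable wages = $1927.75 − $181.79 = $1745.96
State withholding: $1745.96 × 0.0307 = $53.60
Local income tax: $1745.96 × 0.022 = $38.41
Federal tax withheld: $1745.96 × 0.16 = $279.35
Social Security (OASDI): $1927.75 × 0.0691 = $133.21
Medicare tax: $1927.75 × 0.0193 = $37.21
Employee stock purchase plan: $140.26
Parking deduction: $167.63
Total deductions = $181.79 + $53.60 + $38.41 + $279.35 + $133.21 + $37.21 + $140.26 + $167.63 = $1031.46
Net pay = $1927.75 − $1031.46 = $896.29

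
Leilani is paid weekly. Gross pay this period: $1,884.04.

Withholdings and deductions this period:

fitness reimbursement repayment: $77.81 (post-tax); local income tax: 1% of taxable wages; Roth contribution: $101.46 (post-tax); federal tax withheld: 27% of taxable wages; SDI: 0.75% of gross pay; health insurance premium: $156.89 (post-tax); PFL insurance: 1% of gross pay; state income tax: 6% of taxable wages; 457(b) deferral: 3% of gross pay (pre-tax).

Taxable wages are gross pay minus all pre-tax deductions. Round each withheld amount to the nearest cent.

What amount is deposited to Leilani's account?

457(b) deferral: $1,884.04 × 0.03 = $56.52
Taxable wages = $1,884.04 − $56.52 = $1,827.52
State income tax: $1,827.52 × 0.06 = $109.65
Local income tax: $1,827.52 × 0.01 = $18.28
Federal tax withheld: $1,827.52 × 0.27 = $493.43
SDI: $1,884.04 × 0.0075 = $14.13
PFL insurance: $1,884.04 × 0.01 = $18.84
Roth contribution: $101.46
Fitness reimbursement repayment: $77.81
Health insurance premium: $156.89
Total deductions = $56.52 + $109.65 + $18.28 + $493.43 + $14.13 + $18.84 + $101.46 + $77.81 + $156.89 = $1,047.01
Net pay = $1,884.04 − $1,047.01 = $837.03

$837.03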